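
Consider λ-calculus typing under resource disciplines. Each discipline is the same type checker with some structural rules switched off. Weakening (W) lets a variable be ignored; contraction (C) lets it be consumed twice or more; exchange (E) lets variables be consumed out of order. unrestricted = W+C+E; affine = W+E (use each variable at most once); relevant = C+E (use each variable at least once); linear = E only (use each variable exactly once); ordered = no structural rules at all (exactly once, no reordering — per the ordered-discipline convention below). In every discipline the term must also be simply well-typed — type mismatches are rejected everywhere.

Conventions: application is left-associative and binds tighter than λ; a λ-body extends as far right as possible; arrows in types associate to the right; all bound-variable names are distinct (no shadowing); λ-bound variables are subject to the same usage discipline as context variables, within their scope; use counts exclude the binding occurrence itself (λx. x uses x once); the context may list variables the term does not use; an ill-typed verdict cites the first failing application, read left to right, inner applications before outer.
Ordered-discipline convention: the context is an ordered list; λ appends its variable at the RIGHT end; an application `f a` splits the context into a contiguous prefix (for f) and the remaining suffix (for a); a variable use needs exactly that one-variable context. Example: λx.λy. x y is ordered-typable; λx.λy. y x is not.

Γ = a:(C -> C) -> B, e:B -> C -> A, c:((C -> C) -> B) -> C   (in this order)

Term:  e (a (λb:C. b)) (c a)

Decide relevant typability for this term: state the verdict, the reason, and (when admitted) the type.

yes — none of a, e, c, b goes unused; term : A
usage: a: 2×, e: 1×, c: 1×, b (bound): 1×
order of uses: e, a, b, c, a
typing: ✓ — A
per-discipline verdicts: ordered ✗, linear ✗, affine ✗, relevant ✓, unrestricted ✓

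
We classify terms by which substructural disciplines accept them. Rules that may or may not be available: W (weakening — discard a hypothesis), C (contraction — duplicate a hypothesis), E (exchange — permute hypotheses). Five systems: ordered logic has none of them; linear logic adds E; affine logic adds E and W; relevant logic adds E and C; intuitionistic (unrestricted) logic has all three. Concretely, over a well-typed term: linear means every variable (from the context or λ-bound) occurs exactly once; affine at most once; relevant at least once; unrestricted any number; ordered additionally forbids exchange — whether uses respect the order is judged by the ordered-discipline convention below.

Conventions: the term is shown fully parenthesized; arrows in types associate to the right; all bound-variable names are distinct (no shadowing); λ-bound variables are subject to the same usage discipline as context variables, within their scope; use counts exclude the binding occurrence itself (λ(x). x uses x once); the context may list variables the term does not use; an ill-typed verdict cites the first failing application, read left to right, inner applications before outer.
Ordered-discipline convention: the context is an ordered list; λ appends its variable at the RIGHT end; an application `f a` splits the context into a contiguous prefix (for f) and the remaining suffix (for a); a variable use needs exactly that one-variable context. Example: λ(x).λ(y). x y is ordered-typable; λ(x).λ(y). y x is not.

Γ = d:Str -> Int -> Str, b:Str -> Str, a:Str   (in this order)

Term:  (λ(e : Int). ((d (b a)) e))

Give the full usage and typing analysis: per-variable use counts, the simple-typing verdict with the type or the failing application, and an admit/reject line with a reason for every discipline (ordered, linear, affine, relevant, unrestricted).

counts: d: 1, b: 1, a: 1, e (bound): 1
uses in reading order: d, b, a, e
typing: the term checks, with type Int -> Str
ordered: ✓, one use each (d, b, a, e); ordered split holds
linear: ✓, single use per variable (d, b, a, e)
affine: ✓, d, b, a, e: no repeats, contraction unneeded
relevant: ✓, every one of d, b, a, e appears
unrestricted: ✓, simply typable at Int -> Str; W, C, E all held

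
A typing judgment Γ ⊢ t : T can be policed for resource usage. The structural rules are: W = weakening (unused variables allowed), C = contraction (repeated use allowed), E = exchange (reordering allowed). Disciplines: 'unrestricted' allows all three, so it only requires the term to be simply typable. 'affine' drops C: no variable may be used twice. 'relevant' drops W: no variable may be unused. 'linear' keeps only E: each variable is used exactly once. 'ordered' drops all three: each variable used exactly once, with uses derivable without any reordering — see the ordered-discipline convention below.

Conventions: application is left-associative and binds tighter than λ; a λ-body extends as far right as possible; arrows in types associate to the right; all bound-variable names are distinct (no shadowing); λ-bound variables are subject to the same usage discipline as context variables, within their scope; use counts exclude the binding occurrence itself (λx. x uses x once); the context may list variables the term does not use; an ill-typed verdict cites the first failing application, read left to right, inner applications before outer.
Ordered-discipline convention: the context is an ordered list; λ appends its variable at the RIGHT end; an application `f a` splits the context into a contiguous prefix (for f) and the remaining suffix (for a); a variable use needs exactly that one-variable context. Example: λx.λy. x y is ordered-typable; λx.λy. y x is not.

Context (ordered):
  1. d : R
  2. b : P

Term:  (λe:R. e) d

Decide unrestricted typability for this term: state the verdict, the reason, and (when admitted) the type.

yes — typability at R is all that's needed; term : R
variable uses: d ×1, b ×0, e (λ-bound) ×1
left-to-right use order: e, d
typing: ✓ — R
across the five disciplines: ordered ✗, linear ✗, affine ✓, relevant ✗, unrestricted ✓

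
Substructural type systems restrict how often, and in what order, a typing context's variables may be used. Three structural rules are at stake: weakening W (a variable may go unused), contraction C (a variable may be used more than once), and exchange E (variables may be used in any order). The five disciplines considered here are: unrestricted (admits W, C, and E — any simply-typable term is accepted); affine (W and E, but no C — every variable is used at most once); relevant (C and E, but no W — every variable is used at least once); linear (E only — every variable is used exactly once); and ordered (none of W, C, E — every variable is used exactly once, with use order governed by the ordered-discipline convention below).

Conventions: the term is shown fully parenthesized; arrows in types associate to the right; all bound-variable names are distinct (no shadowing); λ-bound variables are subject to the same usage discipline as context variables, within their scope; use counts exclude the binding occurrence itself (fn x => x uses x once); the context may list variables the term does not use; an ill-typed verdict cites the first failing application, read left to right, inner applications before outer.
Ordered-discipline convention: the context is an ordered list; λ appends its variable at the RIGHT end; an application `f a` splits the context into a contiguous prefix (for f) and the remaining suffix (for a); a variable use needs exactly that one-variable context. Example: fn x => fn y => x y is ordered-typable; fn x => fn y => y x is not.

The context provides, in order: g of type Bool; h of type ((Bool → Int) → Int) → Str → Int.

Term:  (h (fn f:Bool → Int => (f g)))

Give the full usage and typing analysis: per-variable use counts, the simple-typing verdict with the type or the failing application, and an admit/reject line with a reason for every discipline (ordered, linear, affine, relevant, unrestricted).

usage: g ×1; h ×1; f [bound] ×1
order of uses: h, f, g
typing: ✓ — Str → Int
ordered ✗ (no contiguous prefix/suffix split fits h, f, g)
linear ✓ (single use per variable (g, h, f))
affine ✓ (at most one use each (g, h, f))
relevant ✓ (every one of g, h, f appears)
unrestricted ✓ (well-typed at Str → Int; no restrictions here)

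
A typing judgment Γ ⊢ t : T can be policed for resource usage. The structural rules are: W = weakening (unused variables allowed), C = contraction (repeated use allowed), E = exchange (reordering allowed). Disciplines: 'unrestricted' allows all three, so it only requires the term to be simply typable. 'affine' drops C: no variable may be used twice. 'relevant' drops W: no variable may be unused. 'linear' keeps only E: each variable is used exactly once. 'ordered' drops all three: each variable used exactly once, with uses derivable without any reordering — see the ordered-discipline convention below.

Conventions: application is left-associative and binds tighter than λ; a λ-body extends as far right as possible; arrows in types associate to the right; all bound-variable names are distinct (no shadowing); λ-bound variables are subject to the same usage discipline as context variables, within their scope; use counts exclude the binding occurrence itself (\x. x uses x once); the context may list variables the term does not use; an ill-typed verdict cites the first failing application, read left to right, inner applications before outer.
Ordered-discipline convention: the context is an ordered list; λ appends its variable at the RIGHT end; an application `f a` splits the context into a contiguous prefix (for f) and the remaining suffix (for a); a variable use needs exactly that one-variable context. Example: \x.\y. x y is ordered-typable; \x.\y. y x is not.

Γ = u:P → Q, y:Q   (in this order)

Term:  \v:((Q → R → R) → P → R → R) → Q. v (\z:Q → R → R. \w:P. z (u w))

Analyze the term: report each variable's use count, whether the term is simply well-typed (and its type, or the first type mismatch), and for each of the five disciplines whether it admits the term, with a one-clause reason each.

variable uses: u: 1×, y: 0×, v [bound]: 1×, z [bound]: 1×, w [bound]: 1×
uses in reading order: v, z, u, w
typing: ✓ — (((Q → R → R) → P → R → R) → Q) → Q
ordered: ✗, needs weakening: y unused
linear: ✗, needs weakening: y unused
affine: ✓, none of u, y, v, z, w used more than once
relevant: ✗, needs weakening: y unused
unrestricted: ✓, well-typed at (((Q → R → R) → P → R → R) → Q) → Q; no restrictions here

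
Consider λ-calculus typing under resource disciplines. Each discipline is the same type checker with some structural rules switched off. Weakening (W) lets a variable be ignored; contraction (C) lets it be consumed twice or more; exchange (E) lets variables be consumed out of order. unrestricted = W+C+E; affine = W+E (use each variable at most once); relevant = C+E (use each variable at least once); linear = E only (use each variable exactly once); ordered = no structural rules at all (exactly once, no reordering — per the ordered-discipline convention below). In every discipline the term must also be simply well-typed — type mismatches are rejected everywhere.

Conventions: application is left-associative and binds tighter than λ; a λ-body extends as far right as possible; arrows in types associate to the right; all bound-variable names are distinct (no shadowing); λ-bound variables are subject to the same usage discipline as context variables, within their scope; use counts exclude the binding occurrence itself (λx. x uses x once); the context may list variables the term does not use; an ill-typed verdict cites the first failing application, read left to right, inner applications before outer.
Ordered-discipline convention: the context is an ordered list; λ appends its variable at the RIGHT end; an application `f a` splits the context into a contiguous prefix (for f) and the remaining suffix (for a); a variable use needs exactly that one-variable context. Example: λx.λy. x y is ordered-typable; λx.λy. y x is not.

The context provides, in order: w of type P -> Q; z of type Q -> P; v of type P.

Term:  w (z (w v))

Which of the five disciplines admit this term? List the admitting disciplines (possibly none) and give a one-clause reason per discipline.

admitted by: relevant, unrestricted
use counts: w: 2×, z: 1×, v: 1×
order of uses: w, z, w, v
typing: well-typed — term : Q
ordered: ✗, w ×2 used more than once (contraction)
linear: ✗, w ×2 used more than once (contraction)
affine: ✗, w ×2 used more than once (contraction)
relevant: ✓, w, z, v: all used, weakening unneeded
unrestricted: ✓, typability at Q is all that's needed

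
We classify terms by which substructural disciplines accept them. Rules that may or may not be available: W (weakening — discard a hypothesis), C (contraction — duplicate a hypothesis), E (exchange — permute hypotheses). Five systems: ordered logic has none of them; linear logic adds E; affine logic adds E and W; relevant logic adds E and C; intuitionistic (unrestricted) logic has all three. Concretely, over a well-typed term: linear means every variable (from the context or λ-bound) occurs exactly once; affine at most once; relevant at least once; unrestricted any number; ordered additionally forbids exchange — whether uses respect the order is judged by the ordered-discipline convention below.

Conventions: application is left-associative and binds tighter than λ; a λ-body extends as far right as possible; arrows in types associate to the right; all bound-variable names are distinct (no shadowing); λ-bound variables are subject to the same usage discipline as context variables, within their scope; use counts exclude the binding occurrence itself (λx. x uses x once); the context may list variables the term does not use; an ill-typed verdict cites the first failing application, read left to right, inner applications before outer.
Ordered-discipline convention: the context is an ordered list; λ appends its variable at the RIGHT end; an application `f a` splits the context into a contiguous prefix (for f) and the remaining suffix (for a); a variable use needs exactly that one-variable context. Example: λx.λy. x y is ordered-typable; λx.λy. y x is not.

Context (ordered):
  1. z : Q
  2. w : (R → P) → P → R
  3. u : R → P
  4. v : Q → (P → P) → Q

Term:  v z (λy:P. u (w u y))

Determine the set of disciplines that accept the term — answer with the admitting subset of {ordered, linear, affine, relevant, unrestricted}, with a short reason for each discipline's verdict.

accepted by: relevant, unrestricted
use counts: z ×1; w ×1; u ×2; v ×1; y (bound) ×1
use order (left to right): v, z, u, w, u, y
typing: ✓ — Q
ordered: ✗ — needs contraction — u ×2
linear: ✗ — needs contraction — u ×2
affine: ✗ — needs contraction — u ×2
relevant: ✓ — none of z, w, u, v, y goes unused
unrestricted: ✓ — well-typed at Q; no restrictions here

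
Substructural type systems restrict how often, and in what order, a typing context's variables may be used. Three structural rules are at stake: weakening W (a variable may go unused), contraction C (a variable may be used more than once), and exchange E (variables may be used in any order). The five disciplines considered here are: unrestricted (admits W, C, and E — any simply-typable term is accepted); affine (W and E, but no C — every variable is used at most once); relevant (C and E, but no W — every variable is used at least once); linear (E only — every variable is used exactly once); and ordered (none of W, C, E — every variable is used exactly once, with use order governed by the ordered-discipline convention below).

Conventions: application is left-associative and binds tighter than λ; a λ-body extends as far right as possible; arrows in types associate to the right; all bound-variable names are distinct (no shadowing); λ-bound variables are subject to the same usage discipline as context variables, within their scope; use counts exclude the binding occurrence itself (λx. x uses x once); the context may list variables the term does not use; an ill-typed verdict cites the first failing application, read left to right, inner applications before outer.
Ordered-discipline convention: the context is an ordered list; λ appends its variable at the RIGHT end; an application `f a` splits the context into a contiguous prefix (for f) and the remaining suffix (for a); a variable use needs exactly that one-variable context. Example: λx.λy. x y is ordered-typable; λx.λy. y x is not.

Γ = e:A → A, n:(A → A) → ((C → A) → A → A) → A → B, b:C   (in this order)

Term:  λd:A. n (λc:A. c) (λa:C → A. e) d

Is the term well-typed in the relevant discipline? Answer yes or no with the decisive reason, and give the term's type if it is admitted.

no — b, a never used (weakening)
use counts: e: 1, n: 1, b: 0, d [bound]: 1, c [bound]: 1, a [bound]: 0
uses in reading order: n, c, e, d
typing: ✓ — A → B
across the five disciplines: ordered ✗ | linear ✗ | affine ✓ | relevant ✗ | unrestricted ✓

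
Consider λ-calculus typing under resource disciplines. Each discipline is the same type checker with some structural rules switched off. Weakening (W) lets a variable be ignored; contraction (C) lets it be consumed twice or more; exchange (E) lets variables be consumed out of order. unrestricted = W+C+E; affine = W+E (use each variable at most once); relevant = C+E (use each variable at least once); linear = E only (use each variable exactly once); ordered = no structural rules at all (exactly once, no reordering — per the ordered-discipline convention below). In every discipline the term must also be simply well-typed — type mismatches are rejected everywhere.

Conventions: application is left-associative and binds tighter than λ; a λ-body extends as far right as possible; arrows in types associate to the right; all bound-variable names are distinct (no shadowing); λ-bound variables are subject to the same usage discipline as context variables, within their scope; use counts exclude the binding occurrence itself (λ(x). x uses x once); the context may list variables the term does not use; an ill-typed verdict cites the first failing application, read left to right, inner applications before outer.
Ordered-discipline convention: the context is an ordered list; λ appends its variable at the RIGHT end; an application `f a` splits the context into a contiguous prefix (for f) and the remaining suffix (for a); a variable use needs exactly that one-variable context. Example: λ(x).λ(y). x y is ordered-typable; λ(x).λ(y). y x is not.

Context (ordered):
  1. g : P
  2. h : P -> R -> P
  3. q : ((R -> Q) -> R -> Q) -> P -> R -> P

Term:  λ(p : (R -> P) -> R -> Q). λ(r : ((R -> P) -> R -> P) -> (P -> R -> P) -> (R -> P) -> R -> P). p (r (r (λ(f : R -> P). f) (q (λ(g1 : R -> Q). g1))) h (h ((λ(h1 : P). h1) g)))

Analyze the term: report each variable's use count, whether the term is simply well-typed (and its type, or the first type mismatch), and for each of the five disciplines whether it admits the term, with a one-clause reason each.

usage: g: 1×; h: 2×; q: 1×; p (λ-bound): 1×; r (λ-bound): 2×; f (λ-bound): 1×; g1 (λ-bound): 1×; h1 (λ-bound): 1×
uses in reading order: p, r, r, f, q, g1, h, h, h1, g
typing: the term checks, with type ((R -> P) -> R -> Q) -> (((R -> P) -> R -> P) -> (P -> R -> P) -> (R -> P) -> R -> P) -> R -> Q
ordered: ✗, repeated use of h ×2, r ×2
linear: ✗, repeated use of h ×2, r ×2
affine: ✗, repeated use of h ×2, r ×2
relevant: ✓, every one of g, h, q, p, r, f, g1, h1 appears
unrestricted: ✓, well-typed at ((R -> P) -> R -> Q) -> (((R -> P) -> R -> P) -> (P -> R -> P) -> (R -> P) -> R -> P) -> R -> Q; no restrictions here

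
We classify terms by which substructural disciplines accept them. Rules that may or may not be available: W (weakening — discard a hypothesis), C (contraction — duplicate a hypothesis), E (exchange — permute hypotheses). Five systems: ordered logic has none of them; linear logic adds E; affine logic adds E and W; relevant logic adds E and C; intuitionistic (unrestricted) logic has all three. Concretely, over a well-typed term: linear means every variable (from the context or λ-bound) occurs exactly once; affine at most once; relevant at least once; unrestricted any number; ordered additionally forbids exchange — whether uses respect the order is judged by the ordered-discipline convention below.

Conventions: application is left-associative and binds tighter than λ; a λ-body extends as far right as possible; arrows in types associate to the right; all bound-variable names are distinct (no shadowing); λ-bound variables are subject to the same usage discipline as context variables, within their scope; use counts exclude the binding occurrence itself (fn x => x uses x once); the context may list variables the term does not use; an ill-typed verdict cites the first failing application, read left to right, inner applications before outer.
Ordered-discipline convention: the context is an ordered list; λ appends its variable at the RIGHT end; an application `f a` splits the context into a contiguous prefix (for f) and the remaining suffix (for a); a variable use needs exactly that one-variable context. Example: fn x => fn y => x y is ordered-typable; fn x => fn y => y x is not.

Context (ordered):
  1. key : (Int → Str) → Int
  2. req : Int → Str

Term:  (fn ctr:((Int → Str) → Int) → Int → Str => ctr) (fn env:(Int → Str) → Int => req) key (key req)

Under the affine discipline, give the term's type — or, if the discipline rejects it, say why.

not well-typed under affine — uses contraction: key ×2, req ×2
counts: key: 2; req: 2; ctr (λ-bound): 1; env (λ-bound): 0
left-to-right use order: ctr, req, key, key, req
typing: well-typed — term : Str
per-discipline verdicts: ordered ✗ | linear ✗ | affine ✗ | relevant ✗ | unrestricted ✓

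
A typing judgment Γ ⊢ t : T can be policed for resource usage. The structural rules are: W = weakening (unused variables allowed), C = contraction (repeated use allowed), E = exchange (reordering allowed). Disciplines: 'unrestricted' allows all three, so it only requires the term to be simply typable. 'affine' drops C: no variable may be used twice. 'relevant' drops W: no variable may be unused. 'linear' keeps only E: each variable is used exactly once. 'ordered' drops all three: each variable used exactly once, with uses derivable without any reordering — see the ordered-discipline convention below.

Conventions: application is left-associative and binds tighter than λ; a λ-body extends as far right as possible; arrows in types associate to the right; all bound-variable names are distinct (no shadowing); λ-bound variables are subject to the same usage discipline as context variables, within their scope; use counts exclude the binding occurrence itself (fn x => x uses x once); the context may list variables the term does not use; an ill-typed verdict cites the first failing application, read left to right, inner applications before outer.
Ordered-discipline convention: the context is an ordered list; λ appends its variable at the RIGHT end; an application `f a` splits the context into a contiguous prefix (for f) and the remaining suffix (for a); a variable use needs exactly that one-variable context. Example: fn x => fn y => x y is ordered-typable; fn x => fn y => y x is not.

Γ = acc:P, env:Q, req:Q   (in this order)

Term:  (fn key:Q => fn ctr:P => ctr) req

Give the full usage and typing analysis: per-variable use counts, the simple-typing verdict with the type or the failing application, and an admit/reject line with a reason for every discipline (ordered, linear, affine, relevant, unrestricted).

variable uses: acc ×0; env ×0; req ×1; key (λ-bound) ×0; ctr (λ-bound) ×1
uses in reading order: ctr, req
typing: well-typed — term : P -> P
ordered: ✗ — unused: acc, env, key — weakening required
linear: ✗ — unused: acc, env, key — weakening required
affine: ✓ — at most one use each (acc, env, req, key, ctr)
relevant: ✗ — unused: acc, env, key — weakening required
unrestricted: ✓ — simply typable at P -> P; W, C, E all held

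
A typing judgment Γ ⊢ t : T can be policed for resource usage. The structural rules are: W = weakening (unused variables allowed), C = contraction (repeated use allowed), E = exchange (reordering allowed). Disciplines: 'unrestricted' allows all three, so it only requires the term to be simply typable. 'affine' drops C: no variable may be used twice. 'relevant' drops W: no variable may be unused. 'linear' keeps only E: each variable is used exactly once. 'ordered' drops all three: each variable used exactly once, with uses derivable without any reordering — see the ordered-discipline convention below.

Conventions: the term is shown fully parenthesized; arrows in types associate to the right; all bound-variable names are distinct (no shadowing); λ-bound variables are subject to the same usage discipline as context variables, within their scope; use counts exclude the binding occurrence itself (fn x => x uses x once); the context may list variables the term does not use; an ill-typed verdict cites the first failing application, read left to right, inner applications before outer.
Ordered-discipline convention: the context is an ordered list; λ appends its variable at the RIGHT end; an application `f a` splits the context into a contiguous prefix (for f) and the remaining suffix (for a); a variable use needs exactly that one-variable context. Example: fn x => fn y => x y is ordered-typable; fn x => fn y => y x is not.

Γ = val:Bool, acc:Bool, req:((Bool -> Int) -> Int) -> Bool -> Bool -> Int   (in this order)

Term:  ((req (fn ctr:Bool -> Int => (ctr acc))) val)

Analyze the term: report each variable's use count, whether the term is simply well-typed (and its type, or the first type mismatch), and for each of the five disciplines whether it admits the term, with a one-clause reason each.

usage: val: 1×, acc: 1×, req: 1×, ctr [bound]: 1×
order of uses: req, ctr, acc, val
typing: ✓ — Bool -> Int
ordered ✗ (use order req, ctr, acc, val needs exchange)
linear ✓ (single use per variable (val, acc, req, ctr))
affine ✓ (at most one use each (val, acc, req, ctr))
relevant ✓ (val, acc, req, ctr: all used, weakening unneeded)
unrestricted ✓ (well-typed at Bool -> Int; no restrictions here)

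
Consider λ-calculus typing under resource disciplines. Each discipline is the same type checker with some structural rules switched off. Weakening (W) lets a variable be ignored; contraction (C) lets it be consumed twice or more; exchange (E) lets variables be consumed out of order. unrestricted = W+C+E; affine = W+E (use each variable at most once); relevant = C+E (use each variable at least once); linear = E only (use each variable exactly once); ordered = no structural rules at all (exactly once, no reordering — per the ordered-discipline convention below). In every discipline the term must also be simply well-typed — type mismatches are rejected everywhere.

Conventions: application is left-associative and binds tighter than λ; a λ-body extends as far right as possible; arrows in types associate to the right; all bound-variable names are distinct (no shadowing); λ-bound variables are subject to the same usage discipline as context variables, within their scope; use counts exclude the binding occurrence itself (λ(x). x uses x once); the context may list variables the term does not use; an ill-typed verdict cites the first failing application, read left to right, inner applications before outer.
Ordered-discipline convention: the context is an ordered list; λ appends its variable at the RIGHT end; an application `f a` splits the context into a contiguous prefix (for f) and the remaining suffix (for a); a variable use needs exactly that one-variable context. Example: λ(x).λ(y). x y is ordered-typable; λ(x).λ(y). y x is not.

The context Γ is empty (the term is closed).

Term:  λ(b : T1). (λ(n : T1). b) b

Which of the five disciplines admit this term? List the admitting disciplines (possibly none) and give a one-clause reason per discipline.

admitting disciplines: unrestricted
usage: b (bound)=2, n (bound)=0
use order (left to right): b, b
typing: ✓ — T1 → T1
ordered: ✗, repeated use of b ×2; unused: n — weakening required
linear: ✗, repeated use of b ×2; unused: n — weakening required
affine: ✗, repeated use of b ×2
relevant: ✗, unused: n — weakening required
unrestricted: ✓, type-checks (T1 → T1) and nothing is barred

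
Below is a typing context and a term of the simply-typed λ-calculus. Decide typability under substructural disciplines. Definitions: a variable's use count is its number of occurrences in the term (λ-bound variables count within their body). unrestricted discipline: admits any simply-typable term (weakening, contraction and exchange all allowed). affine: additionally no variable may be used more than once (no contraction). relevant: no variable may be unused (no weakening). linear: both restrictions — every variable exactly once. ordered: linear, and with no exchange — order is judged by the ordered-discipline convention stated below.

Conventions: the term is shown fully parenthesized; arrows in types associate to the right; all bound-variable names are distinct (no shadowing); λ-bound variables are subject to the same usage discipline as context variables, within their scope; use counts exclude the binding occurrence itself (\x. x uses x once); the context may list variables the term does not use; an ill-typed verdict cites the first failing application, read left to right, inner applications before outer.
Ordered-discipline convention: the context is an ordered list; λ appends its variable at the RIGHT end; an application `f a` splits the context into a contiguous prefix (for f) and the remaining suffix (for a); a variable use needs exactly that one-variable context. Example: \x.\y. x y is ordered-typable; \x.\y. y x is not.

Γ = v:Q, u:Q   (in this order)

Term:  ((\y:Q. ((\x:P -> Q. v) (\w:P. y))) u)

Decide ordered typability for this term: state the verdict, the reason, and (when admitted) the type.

no — needs weakening: x, w unused
counts: v: 1×; u: 1×; y [bound]: 1×; x [bound]: 0×; w [bound]: 0×
left-to-right use order: v, y, u
typing: well-typed at Q
summary: ordered ✗ · linear ✗ · affine ✓ · relevant ✗ · unrestricted ✓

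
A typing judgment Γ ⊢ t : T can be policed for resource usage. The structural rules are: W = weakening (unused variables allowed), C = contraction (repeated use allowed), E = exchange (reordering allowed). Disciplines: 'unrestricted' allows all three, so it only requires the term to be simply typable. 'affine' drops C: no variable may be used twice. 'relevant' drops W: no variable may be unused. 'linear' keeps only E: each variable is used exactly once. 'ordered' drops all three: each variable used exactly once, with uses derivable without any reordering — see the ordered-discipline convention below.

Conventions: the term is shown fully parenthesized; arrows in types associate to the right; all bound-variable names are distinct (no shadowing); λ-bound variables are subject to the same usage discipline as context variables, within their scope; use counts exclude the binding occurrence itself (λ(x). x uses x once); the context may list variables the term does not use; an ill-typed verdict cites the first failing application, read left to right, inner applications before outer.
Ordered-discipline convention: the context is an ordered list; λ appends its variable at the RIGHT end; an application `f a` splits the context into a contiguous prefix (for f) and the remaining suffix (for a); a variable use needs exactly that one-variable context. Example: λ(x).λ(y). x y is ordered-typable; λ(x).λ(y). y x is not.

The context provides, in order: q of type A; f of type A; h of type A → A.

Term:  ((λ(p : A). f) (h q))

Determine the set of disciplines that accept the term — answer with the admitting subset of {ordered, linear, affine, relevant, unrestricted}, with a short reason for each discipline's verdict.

admitted in: affine, unrestricted
counts: q=1, f=1, h=1, p (bound)=0
left-to-right use order: f, h, q
typing: ✓ — A
ordered: ✗ — p never used (weakening)
linear: ✗ — p never used (weakening)
affine: ✓ — none of q, f, h, p used more than once
relevant: ✗ — p never used (weakening)
unrestricted: ✓ — simply typable at A; W, C, E all held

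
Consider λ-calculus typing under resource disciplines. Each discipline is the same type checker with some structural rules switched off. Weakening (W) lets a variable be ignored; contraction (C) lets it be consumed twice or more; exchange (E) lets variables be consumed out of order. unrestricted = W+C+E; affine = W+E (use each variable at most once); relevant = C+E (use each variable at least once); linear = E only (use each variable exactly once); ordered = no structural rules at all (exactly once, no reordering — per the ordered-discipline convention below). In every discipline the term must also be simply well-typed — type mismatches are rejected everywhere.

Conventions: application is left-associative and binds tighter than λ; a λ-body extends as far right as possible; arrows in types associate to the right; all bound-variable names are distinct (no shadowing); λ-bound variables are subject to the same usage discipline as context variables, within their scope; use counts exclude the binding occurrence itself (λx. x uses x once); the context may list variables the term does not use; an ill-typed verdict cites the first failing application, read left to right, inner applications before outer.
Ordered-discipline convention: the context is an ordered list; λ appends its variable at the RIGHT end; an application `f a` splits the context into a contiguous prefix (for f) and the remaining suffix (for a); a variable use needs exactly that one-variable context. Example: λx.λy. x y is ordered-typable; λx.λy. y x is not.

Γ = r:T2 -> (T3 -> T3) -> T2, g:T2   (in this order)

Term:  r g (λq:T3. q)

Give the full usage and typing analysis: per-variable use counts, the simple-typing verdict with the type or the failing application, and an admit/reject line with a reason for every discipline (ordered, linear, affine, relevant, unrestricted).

counts: r ×1, g ×1, q (λ-bound) ×1
uses in reading order: r, g, q
typing: well-typed at T2
ordered: ✓ — single-use (r, g, q), ordered derivation ok
linear: ✓ — single use per variable (r, g, q)
affine: ✓ — no duplicate uses among r, g, q
relevant: ✓ — at least one use each (r, g, q)
unrestricted: ✓ — type-checks (T2) and nothing is barred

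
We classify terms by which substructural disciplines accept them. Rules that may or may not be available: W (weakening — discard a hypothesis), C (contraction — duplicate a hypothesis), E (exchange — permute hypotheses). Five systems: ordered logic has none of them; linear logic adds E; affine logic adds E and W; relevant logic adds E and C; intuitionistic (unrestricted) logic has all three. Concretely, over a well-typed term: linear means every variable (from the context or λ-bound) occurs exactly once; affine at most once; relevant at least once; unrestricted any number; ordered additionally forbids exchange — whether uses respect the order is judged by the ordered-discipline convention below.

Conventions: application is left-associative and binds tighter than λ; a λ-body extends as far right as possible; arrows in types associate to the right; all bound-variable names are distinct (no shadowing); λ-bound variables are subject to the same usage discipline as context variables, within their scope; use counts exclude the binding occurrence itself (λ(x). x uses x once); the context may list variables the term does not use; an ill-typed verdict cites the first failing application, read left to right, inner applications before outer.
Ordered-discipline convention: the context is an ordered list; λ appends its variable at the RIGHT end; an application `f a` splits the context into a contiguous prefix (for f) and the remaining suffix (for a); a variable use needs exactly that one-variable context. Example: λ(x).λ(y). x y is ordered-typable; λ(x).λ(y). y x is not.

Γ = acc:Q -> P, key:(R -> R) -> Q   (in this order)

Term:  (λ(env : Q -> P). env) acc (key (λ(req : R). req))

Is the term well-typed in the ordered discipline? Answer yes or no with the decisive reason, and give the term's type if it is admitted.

yes — single-use (acc, key, env, req), ordered derivation ok; term : P
variable uses: acc: 1×, key: 1×, env (bound): 1×, req (bound): 1×
uses in reading order: env, acc, key, req
typing: well-typed at P
per-discipline verdicts: ordered ✓ · linear ✓ · affine ✓ · relevant ✓ · unrestricted ✓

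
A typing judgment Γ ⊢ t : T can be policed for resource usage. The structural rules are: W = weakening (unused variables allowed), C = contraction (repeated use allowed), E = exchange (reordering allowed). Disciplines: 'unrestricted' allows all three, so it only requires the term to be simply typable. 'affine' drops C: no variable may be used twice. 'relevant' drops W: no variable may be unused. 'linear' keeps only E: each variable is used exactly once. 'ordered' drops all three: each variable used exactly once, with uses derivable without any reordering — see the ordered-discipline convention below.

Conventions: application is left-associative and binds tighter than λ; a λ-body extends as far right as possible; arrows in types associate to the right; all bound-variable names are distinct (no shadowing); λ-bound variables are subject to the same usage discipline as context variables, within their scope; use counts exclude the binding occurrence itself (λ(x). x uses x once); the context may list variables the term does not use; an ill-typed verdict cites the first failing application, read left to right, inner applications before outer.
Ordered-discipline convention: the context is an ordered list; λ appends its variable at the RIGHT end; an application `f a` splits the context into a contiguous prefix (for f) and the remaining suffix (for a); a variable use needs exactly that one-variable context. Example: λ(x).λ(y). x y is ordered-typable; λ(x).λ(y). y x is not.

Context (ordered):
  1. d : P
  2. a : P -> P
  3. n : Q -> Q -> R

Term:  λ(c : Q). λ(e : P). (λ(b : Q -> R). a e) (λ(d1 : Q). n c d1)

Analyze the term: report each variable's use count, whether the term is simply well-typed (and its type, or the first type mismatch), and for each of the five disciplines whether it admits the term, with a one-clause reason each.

use counts: d: 0×; a: 1×; n: 1×; c (λ-bound): 1×; e (λ-bound): 1×; b (λ-bound): 0×; d1 (λ-bound): 1×
use order (left to right): a, e, n, c, d1
typing: well-typed — term : Q -> P -> P
ordered: ✗, d, b never used (weakening)
linear: ✗, d, b never used (weakening)
affine: ✓, d, a, n, c, e, b, d1: no repeats, contraction unneeded
relevant: ✗, d, b never used (weakening)
unrestricted: ✓, typability at Q -> P -> P is all that's needed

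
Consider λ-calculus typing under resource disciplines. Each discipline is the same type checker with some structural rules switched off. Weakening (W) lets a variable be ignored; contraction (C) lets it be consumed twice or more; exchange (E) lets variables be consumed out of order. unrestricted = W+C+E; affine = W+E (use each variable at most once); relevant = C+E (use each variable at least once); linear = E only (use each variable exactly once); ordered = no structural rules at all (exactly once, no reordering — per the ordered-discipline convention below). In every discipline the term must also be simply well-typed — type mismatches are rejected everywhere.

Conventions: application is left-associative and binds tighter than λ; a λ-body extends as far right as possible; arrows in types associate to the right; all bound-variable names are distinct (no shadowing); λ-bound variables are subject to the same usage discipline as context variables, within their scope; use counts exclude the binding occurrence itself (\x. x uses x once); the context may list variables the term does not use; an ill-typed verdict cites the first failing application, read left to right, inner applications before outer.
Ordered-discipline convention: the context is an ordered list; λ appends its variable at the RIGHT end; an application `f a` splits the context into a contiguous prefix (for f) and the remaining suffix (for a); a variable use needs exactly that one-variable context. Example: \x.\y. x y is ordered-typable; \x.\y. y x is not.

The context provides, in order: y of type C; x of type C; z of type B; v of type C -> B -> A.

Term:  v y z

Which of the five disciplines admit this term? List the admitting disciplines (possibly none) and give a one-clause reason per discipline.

admitted by: affine, unrestricted
variable uses: y=1; x=0; z=1; v=1
left-to-right use order: v, y, z
typing: well-typed at A
ordered ✗ (x never used (weakening))
linear ✗ (x never used (weakening))
affine ✓ (no duplicate uses among y, x, z, v)
relevant ✗ (x never used (weakening))
unrestricted ✓ (type-checks (A) and nothing is barred)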